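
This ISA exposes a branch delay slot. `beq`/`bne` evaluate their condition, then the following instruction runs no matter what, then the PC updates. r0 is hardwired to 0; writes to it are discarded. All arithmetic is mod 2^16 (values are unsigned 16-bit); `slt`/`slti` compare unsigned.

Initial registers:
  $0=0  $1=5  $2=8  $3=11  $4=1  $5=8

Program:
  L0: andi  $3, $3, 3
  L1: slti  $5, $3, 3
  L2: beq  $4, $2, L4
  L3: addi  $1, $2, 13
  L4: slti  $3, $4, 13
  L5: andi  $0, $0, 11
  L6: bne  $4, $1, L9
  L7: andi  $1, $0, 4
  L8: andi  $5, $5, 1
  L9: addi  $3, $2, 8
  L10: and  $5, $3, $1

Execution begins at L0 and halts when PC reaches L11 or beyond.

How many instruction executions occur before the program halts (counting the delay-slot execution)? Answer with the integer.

10

#0 andi  $3, $3, 3 ; 0/5/8/3/1/8
#1 slti  $5, $3, 3 ; 0/5/8/3/1/0
#2 beq  $4, $2, L4 ; 0/5/8/3/1/0 ; →fallthru
#3 addi  $1, $2, 13 ; 0/21/8/3/1/0
#4 slti  $3, $4, 13 ; 0/21/8/1/1/0
#5 andi  $0, $0, 11 ; 0/21/8/1/1/0
#6 bne  $4, $1, L9 ; 0/21/8/1/1/0 ; →target
#7 andi  $1, $0, 4 ; 0/0/8/1/1/0
#9 addi  $3, $2, 8 ; 0/0/8/16/1/0
#10 and  $5, $3, $1 ; 0/0/8/16/1/0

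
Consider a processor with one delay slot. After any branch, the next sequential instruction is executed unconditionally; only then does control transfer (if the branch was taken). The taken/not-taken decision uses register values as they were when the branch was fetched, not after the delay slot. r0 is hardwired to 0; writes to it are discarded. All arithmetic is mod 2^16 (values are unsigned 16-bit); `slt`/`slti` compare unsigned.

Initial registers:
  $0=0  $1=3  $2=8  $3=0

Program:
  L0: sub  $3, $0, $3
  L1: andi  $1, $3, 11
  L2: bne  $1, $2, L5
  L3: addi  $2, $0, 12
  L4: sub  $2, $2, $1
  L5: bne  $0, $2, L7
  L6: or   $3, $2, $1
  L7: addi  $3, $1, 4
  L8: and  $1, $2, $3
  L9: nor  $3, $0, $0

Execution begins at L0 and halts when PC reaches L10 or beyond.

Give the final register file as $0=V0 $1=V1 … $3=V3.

[0] sub  $3, $0, $3  →  {$0:0, $1:3, $2:8, $3:0}
[1] andi  $1, $3, 11  →  {$0:0, $1:0, $2:8, $3:0}
[2] bne  $1, $2, L5  →  {$0:0, $1:0, $2:8, $3:0}  ⟨branch taken⟩
[3] addi  $2, $0, 12  →  {$0:0, $1:0, $2:12, $3:0}
[5] bne  $0, $2, L7  →  {$0:0, $1:0, $2:12, $3:0}  ⟨branch taken⟩
[6] or   $3, $2, $1  →  {$0:0, $1:0, $2:12, $3:12}
[7] addi  $3, $1, 4  →  {$0:0, $1:0, $2:12, $3:4}
[8] and  $1, $2, $3  →  {$0:0, $1:4, $2:12, $3:4}
[9] nor  $3, $0, $0  →  {$0:0, $1:4, $2:12, $3:65535}

$0=0 $1=4 $2=12 $3=65535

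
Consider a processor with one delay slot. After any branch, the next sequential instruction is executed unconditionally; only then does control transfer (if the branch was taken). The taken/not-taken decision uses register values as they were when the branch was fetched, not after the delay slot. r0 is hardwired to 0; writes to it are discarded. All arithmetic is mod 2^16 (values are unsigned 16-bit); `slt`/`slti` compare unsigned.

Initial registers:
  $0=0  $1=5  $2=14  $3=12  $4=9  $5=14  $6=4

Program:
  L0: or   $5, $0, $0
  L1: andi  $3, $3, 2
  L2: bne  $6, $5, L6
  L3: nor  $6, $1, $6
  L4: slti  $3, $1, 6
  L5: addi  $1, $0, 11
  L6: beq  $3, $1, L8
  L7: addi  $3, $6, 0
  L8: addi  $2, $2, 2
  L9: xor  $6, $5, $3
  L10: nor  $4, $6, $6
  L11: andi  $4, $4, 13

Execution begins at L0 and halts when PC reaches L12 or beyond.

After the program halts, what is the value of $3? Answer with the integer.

[0] or   $5, $0, $0  →  {$0:0, $1:5, $2:14, $3:12, $4:9, $5:0, $6:4}
[1] andi  $3, $3, 2  →  {$0:0, $1:5, $2:14, $3:0, $4:9, $5:0, $6:4}
[2] bne  $6, $5, L6  →  {$0:0, $1:5, $2:14, $3:0, $4:9, $5:0, $6:4}  ⟨branch taken⟩
[3] nor  $6, $1, $6  →  {$0:0, $1:5, $2:14, $3:0, $4:9, $5:0, $6:65530}
[6] beq  $3, $1, L8  →  {$0:0, $1:5, $2:14, $3:0, $4:9, $5:0, $6:65530}  ⟨branch fallthrough⟩
[7] addi  $3, $6, 0  →  {$0:0, $1:5, $2:14, $3:65530, $4:9, $5:0, $6:65530}
[8] addi  $2, $2, 2  →  {$0:0, $1:5, $2:16, $3:65530, $4:9, $5:0, $6:65530}
[9] xor  $6, $5, $3  →  {$0:0, $1:5, $2:16, $3:65530, $4:9, $5:0, $6:65530}
[10] nor  $4, $6, $6  →  {$0:0, $1:5, $2:16, $3:65530, $4:5, $5:0, $6:65530}
[11] andi  $4, $4, 13  →  {$0:0, $1:5, $2:16, $3:65530, $4:5, $5:0, $6:65530}

65530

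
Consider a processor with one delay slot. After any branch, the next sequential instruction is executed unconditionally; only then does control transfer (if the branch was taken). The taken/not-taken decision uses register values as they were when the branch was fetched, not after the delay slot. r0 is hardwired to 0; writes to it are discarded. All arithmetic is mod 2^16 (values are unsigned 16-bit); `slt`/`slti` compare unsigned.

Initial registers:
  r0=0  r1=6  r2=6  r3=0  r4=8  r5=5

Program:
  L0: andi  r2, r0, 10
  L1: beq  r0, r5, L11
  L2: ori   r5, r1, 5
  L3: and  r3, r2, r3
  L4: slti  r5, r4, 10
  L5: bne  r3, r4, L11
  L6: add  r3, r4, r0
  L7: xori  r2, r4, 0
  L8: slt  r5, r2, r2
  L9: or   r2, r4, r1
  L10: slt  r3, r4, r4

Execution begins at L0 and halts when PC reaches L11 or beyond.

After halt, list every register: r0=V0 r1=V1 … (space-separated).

  step pc=0: andi  r2, r0, 10  regs=(0,6,0,0,8,5)
  step pc=1: beq  r0, r5, L11  cond=F  regs=(0,6,0,0,8,5)
  step pc=2: ori   r5, r1, 5  regs=(0,6,0,0,8,7)
  step pc=3: and  r3, r2, r3  regs=(0,6,0,0,8,7)
  step pc=4: slti  r5, r4, 10  regs=(0,6,0,0,8,1)
  step pc=5: bne  r3, r4, L11  cond=T  regs=(0,6,0,0,8,1)
  step pc=6: add  r3, r4, r0  regs=(0,6,0,8,8,1)

r0=0 r1=6 r2=0 r3=8 r4=8 r5=1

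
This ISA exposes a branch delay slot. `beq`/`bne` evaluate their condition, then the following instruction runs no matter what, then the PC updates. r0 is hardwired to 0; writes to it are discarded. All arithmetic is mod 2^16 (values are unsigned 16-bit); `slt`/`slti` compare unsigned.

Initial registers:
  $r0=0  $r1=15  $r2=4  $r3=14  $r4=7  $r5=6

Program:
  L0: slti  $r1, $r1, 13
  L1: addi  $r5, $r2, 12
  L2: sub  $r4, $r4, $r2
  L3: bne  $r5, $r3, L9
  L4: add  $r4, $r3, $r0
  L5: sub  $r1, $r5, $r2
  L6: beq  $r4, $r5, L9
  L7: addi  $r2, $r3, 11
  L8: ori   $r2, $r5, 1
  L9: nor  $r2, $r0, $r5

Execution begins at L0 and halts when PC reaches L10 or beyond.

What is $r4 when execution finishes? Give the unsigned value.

PC=0  slti  $r1, $r1, 13     | $r0=0 $r1=0 $r2=4 $r3=14 $r4=7 $r5=6
PC=1  addi  $r5, $r2, 12     | $r0=0 $r1=0 $r2=4 $r3=14 $r4=7 $r5=16
PC=2  sub  $r4, $r4, $r2     | $r0=0 $r1=0 $r2=4 $r3=14 $r4=3 $r5=16
PC=3  bne  $r5, $r3, L9      | $r0=0 $r1=0 $r2=4 $r3=14 $r4=3 $r5=16  [TAKEN]
PC=4  add  $r4, $r3, $r0     | $r0=0 $r1=0 $r2=4 $r3=14 $r4=14 $r5=16
PC=9  nor  $r2, $r0, $r5     | $r0=0 $r1=0 $r2=65519 $r3=14 $r4=14 $r5=16

14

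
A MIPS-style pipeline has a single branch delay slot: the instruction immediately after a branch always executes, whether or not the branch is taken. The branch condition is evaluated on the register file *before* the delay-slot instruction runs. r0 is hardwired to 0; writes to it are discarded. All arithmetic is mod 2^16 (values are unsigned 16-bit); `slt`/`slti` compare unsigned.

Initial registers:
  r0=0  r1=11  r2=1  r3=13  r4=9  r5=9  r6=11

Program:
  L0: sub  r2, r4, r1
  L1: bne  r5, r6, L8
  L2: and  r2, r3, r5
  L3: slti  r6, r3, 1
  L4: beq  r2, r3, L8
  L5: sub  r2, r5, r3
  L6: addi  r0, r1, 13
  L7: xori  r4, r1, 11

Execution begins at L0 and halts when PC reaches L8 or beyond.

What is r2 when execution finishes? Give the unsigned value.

PC=0  sub  r2, r4, r1        | r0=0 r1=11 r2=65534 r3=13 r4=9 r5=9 r6=11
PC=1  bne  r5, r6, L8        | r0=0 r1=11 r2=65534 r3=13 r4=9 r5=9 r6=11  [TAKEN]
PC=2  and  r2, r3, r5        | r0=0 r1=11 r2=9 r3=13 r4=9 r5=9 r6=11

9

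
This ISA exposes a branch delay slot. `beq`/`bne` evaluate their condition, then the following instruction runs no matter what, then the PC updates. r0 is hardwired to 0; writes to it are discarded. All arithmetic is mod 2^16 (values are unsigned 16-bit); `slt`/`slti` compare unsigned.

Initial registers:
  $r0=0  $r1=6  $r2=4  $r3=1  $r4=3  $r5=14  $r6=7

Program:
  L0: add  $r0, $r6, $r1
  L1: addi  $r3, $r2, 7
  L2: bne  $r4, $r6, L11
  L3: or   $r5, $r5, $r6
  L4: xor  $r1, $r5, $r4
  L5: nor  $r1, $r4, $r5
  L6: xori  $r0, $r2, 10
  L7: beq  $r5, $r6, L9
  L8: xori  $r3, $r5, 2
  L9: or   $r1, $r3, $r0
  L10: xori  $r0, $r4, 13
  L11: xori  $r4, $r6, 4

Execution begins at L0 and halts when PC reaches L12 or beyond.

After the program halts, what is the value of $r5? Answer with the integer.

15

#0 add  $r0, $r6, $r1 ; 0/6/4/1/3/14/7
#1 addi  $r3, $r2, 7 ; 0/6/4/11/3/14/7
#2 bne  $r4, $r6, L11 ; 0/6/4/11/3/14/7 ; →target
#3 or   $r5, $r5, $r6 ; 0/6/4/11/3/15/7
#11 xori  $r4, $r6, 4 ; 0/6/4/11/3/15/7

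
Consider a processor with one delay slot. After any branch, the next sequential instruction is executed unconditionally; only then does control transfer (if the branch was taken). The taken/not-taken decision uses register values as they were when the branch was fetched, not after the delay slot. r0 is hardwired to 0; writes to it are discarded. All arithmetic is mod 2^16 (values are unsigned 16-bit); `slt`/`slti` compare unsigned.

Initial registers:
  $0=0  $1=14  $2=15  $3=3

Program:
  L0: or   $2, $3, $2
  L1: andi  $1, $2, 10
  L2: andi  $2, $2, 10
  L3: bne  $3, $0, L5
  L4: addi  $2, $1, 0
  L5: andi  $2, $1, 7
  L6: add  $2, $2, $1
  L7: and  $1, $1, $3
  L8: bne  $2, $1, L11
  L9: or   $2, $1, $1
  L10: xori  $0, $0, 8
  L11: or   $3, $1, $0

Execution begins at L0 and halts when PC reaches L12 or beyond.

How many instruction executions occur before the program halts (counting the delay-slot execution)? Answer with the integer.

11

  step pc=0: or   $2, $3, $2  regs=(0,14,15,3)
  step pc=1: andi  $1, $2, 10  regs=(0,10,15,3)
  step pc=2: andi  $2, $2, 10  regs=(0,10,10,3)
  step pc=3: bne  $3, $0, L5  cond=T  regs=(0,10,10,3)
  step pc=4: addi  $2, $1, 0  regs=(0,10,10,3)
  step pc=5: andi  $2, $1, 7  regs=(0,10,2,3)
  step pc=6: add  $2, $2, $1  regs=(0,10,12,3)
  step pc=7: and  $1, $1, $3  regs=(0,2,12,3)
  step pc=8: bne  $2, $1, L11  cond=T  regs=(0,2,12,3)
  step pc=9: or   $2, $1, $1  regs=(0,2,2,3)
  step pc=11: or   $3, $1, $0  regs=(0,2,2,2)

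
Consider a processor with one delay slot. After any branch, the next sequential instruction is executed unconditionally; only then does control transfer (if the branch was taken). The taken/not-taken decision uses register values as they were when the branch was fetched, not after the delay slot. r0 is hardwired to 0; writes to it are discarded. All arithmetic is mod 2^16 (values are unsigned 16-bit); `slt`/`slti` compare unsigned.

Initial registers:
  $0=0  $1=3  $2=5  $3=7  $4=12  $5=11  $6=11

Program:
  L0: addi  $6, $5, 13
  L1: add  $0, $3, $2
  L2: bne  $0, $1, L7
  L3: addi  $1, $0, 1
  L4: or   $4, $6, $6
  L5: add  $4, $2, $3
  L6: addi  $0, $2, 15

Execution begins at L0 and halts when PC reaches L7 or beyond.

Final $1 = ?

PC=0  addi  $6, $5, 13       | $0=0 $1=3 $2=5 $3=7 $4=12 $5=11 $6=24
PC=1  add  $0, $3, $2        | $0=0 $1=3 $2=5 $3=7 $4=12 $5=11 $6=24
PC=2  bne  $0, $1, L7        | $0=0 $1=3 $2=5 $3=7 $4=12 $5=11 $6=24  [TAKEN]
PC=3  addi  $1, $0, 1        | $0=0 $1=1 $2=5 $3=7 $4=12 $5=11 $6=24

1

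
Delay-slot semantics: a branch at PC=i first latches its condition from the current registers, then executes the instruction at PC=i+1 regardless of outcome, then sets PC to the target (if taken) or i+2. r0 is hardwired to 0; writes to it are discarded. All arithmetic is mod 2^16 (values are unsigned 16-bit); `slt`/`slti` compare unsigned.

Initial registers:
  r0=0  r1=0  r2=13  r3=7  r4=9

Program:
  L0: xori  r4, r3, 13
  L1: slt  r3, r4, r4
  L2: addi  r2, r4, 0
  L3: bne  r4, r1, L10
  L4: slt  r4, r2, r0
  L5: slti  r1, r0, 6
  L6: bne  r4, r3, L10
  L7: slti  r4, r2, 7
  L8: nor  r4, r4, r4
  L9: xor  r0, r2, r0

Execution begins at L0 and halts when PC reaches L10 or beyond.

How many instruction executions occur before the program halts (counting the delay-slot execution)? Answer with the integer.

#0 xori  r4, r3, 13 ; 0/0/13/7/10
#1 slt  r3, r4, r4 ; 0/0/13/0/10
#2 addi  r2, r4, 0 ; 0/0/10/0/10
#3 bne  r4, r1, L10 ; 0/0/10/0/10 ; →target
#4 slt  r4, r2, r0 ; 0/0/10/0/0

5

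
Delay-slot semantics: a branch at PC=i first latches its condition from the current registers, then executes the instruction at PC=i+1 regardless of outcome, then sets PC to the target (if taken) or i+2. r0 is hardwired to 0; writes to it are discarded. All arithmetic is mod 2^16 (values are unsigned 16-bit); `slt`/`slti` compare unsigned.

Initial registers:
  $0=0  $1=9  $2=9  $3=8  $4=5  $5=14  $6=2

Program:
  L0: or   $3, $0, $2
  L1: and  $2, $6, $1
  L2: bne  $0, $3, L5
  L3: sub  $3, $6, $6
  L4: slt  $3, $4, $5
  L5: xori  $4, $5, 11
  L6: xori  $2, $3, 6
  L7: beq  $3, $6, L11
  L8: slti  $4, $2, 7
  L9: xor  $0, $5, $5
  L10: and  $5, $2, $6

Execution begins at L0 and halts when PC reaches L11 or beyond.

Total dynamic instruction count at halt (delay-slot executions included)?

10

PC=0  or   $3, $0, $2        | $0=0 $1=9 $2=9 $3=9 $4=5 $5=14 $6=2
PC=1  and  $2, $6, $1        | $0=0 $1=9 $2=0 $3=9 $4=5 $5=14 $6=2
PC=2  bne  $0, $3, L5        | $0=0 $1=9 $2=0 $3=9 $4=5 $5=14 $6=2  [TAKEN]
PC=3  sub  $3, $6, $6        | $0=0 $1=9 $2=0 $3=0 $4=5 $5=14 $6=2
PC=5  xori  $4, $5, 11       | $0=0 $1=9 $2=0 $3=0 $4=5 $5=14 $6=2
PC=6  xori  $2, $3, 6        | $0=0 $1=9 $2=6 $3=0 $4=5 $5=14 $6=2
PC=7  beq  $3, $6, L11       | $0=0 $1=9 $2=6 $3=0 $4=5 $5=14 $6=2  [not taken]
PC=8  slti  $4, $2, 7        | $0=0 $1=9 $2=6 $3=0 $4=1 $5=14 $6=2
PC=9  xor  $0, $5, $5        | $0=0 $1=9 $2=6 $3=0 $4=1 $5=14 $6=2
PC=10 and  $5, $2, $6        | $0=0 $1=9 $2=6 $3=0 $4=1 $5=2 $6=2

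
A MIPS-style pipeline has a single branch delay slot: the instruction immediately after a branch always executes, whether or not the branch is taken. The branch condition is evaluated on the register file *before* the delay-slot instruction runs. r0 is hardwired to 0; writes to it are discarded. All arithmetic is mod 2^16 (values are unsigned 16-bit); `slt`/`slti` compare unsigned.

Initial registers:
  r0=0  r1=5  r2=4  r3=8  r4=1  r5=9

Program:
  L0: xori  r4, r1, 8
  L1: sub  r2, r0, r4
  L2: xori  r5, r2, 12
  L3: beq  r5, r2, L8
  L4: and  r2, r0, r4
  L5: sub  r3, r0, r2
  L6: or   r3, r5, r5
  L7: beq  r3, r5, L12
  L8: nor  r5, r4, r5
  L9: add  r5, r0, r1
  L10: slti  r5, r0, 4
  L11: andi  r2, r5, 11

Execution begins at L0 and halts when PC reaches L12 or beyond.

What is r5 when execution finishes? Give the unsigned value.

#0 xori  r4, r1, 8 ; 0/5/4/8/13/9
#1 sub  r2, r0, r4 ; 0/5/65523/8/13/9
#2 xori  r5, r2, 12 ; 0/5/65523/8/13/65535
#3 beq  r5, r2, L8 ; 0/5/65523/8/13/65535 ; →fallthru
#4 and  r2, r0, r4 ; 0/5/0/8/13/65535
#5 sub  r3, r0, r2 ; 0/5/0/0/13/65535
#6 or   r3, r5, r5 ; 0/5/0/65535/13/65535
#7 beq  r3, r5, L12 ; 0/5/0/65535/13/65535 ; →target
#8 nor  r5, r4, r5 ; 0/5/0/65535/13/0

0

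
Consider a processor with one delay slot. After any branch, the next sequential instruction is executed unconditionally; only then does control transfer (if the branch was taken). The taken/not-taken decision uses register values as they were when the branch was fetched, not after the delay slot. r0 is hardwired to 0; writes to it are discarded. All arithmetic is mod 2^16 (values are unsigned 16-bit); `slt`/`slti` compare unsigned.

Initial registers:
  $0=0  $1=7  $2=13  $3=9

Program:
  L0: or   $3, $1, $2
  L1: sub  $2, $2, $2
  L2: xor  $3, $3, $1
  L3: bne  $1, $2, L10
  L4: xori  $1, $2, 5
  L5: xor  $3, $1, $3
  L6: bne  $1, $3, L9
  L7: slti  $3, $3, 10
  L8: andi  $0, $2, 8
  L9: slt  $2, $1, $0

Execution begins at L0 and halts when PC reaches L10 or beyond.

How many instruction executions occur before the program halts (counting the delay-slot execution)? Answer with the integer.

5

  step pc=0: or   $3, $1, $2  regs=(0,7,13,15)
  step pc=1: sub  $2, $2, $2  regs=(0,7,0,15)
  step pc=2: xor  $3, $3, $1  regs=(0,7,0,8)
  step pc=3: bne  $1, $2, L10  cond=T  regs=(0,7,0,8)
  step pc=4: xori  $1, $2, 5  regs=(0,5,0,8)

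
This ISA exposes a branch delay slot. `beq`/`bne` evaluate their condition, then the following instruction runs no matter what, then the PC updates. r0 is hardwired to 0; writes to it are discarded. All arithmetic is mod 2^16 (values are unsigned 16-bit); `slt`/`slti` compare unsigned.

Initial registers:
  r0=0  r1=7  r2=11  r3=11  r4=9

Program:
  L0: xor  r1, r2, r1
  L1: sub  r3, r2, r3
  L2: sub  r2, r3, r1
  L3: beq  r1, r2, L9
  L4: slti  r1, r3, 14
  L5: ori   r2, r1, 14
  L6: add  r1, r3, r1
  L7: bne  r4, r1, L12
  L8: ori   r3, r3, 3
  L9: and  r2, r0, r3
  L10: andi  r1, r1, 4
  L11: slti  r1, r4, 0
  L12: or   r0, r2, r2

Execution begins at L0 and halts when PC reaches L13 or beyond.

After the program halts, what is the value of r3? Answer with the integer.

[0] xor  r1, r2, r1  →  {r0:0, r1:12, r2:11, r3:11, r4:9}
[1] sub  r3, r2, r3  →  {r0:0, r1:12, r2:11, r3:0, r4:9}
[2] sub  r2, r3, r1  →  {r0:0, r1:12, r2:65524, r3:0, r4:9}
[3] beq  r1, r2, L9  →  {r0:0, r1:12, r2:65524, r3:0, r4:9}  ⟨branch fallthrough⟩
[4] slti  r1, r3, 14  →  {r0:0, r1:1, r2:65524, r3:0, r4:9}
[5] ori   r2, r1, 14  →  {r0:0, r1:1, r2:15, r3:0, r4:9}
[6] add  r1, r3, r1  →  {r0:0, r1:1, r2:15, r3:0, r4:9}
[7] bne  r4, r1, L12  →  {r0:0, r1:1, r2:15, r3:0, r4:9}  ⟨branch taken⟩
[8] ori   r3, r3, 3  →  {r0:0, r1:1, r2:15, r3:3, r4:9}
[12] or   r0, r2, r2  →  {r0:0, r1:1, r2:15, r3:3, r4:9}

3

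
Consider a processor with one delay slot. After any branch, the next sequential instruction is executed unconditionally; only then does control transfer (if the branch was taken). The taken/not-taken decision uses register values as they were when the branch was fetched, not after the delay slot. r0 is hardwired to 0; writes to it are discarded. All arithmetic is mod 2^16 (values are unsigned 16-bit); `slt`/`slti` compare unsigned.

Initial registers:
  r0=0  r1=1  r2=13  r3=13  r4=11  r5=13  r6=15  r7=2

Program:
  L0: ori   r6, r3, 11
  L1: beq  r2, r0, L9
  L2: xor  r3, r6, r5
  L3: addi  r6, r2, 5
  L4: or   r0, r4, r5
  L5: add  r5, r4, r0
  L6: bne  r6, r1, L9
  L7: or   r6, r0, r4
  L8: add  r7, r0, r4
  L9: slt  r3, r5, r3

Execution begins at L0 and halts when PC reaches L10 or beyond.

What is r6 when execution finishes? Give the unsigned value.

11

[0] ori   r6, r3, 11  →  {r0:0, r1:1, r2:13, r3:13, r4:11, r5:13, r6:15, r7:2}
[1] beq  r2, r0, L9  →  {r0:0, r1:1, r2:13, r3:13, r4:11, r5:13, r6:15, r7:2}  ⟨branch fallthrough⟩
[2] xor  r3, r6, r5  →  {r0:0, r1:1, r2:13, r3:2, r4:11, r5:13, r6:15, r7:2}
[3] addi  r6, r2, 5  →  {r0:0, r1:1, r2:13, r3:2, r4:11, r5:13, r6:18, r7:2}
[4] or   r0, r4, r5  →  {r0:0, r1:1, r2:13, r3:2, r4:11, r5:13, r6:18, r7:2}
[5] add  r5, r4, r0  →  {r0:0, r1:1, r2:13, r3:2, r4:11, r5:11, r6:18, r7:2}
[6] bne  r6, r1, L9  →  {r0:0, r1:1, r2:13, r3:2, r4:11, r5:11, r6:18, r7:2}  ⟨branch taken⟩
[7] or   r6, r0, r4  →  {r0:0, r1:1, r2:13, r3:2, r4:11, r5:11, r6:11, r7:2}
[9] slt  r3, r5, r3  →  {r0:0, r1:1, r2:13, r3:0, r4:11, r5:11, r6:11, r7:2}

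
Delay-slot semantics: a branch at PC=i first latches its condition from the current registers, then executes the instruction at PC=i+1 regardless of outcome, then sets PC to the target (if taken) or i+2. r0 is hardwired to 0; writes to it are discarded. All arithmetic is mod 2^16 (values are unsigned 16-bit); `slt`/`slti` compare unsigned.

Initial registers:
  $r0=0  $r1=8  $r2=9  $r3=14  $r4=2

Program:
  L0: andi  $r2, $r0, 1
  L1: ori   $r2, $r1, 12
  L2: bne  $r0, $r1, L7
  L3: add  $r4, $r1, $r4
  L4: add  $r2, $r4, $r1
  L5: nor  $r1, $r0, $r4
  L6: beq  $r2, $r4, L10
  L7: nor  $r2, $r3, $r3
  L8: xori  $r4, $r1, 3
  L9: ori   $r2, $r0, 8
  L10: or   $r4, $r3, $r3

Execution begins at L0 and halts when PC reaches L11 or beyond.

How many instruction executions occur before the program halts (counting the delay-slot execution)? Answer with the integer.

8

[0] andi  $r2, $r0, 1  →  {$r0:0, $r1:8, $r2:0, $r3:14, $r4:2}
[1] ori   $r2, $r1, 12  →  {$r0:0, $r1:8, $r2:12, $r3:14, $r4:2}
[2] bne  $r0, $r1, L7  →  {$r0:0, $r1:8, $r2:12, $r3:14, $r4:2}  ⟨branch taken⟩
[3] add  $r4, $r1, $r4  →  {$r0:0, $r1:8, $r2:12, $r3:14, $r4:10}
[7] nor  $r2, $r3, $r3  →  {$r0:0, $r1:8, $r2:65521, $r3:14, $r4:10}
[8] xori  $r4, $r1, 3  →  {$r0:0, $r1:8, $r2:65521, $r3:14, $r4:11}
[9] ori   $r2, $r0, 8  →  {$r0:0, $r1:8, $r2:8, $r3:14, $r4:11}
[10] or   $r4, $r3, $r3  →  {$r0:0, $r1:8, $r2:8, $r3:14, $r4:14}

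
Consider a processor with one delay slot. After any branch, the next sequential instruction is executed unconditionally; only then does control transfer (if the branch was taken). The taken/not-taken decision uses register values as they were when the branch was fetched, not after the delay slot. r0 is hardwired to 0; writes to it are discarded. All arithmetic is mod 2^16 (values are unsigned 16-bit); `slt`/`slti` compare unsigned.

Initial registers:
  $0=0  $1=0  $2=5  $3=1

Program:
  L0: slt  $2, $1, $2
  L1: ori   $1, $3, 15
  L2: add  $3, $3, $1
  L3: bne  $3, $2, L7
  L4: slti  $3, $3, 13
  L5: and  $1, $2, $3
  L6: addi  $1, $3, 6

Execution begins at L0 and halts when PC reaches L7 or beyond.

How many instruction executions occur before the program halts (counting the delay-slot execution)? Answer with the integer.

5

[0] slt  $2, $1, $2  →  {$0:0, $1:0, $2:1, $3:1}
[1] ori   $1, $3, 15  →  {$0:0, $1:15, $2:1, $3:1}
[2] add  $3, $3, $1  →  {$0:0, $1:15, $2:1, $3:16}
[3] bne  $3, $2, L7  →  {$0:0, $1:15, $2:1, $3:16}  ⟨branch taken⟩
[4] slti  $3, $3, 13  →  {$0:0, $1:15, $2:1, $3:0}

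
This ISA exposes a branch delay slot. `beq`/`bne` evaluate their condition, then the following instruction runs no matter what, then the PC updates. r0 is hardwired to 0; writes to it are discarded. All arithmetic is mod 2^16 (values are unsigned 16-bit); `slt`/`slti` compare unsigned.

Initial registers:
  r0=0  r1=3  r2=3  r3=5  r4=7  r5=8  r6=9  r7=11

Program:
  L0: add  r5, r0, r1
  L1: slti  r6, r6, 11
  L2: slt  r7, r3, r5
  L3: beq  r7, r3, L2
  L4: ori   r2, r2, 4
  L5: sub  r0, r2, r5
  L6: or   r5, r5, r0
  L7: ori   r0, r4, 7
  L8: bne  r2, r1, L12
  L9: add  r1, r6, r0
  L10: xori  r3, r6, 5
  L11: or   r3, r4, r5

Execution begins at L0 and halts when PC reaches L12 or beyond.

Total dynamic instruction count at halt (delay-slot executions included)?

10

[0] add  r5, r0, r1  →  {r0:0, r1:3, r2:3, r3:5, r4:7, r5:3, r6:9, r7:11}
[1] slti  r6, r6, 11  →  {r0:0, r1:3, r2:3, r3:5, r4:7, r5:3, r6:1, r7:11}
[2] slt  r7, r3, r5  →  {r0:0, r1:3, r2:3, r3:5, r4:7, r5:3, r6:1, r7:0}
[3] beq  r7, r3, L2  →  {r0:0, r1:3, r2:3, r3:5, r4:7, r5:3, r6:1, r7:0}  ⟨branch fallthrough⟩
[4] ori   r2, r2, 4  →  {r0:0, r1:3, r2:7, r3:5, r4:7, r5:3, r6:1, r7:0}
[5] sub  r0, r2, r5  →  {r0:0, r1:3, r2:7, r3:5, r4:7, r5:3, r6:1, r7:0}
[6] or   r5, r5, r0  →  {r0:0, r1:3, r2:7, r3:5, r4:7, r5:3, r6:1, r7:0}
[7] ori   r0, r4, 7  →  {r0:0, r1:3, r2:7, r3:5, r4:7, r5:3, r6:1, r7:0}
[8] bne  r2, r1, L12  →  {r0:0, r1:3, r2:7, r3:5, r4:7, r5:3, r6:1, r7:0}  ⟨branch taken⟩
[9] add  r1, r6, r0  →  {r0:0, r1:1, r2:7, r3:5, r4:7, r5:3, r6:1, r7:0}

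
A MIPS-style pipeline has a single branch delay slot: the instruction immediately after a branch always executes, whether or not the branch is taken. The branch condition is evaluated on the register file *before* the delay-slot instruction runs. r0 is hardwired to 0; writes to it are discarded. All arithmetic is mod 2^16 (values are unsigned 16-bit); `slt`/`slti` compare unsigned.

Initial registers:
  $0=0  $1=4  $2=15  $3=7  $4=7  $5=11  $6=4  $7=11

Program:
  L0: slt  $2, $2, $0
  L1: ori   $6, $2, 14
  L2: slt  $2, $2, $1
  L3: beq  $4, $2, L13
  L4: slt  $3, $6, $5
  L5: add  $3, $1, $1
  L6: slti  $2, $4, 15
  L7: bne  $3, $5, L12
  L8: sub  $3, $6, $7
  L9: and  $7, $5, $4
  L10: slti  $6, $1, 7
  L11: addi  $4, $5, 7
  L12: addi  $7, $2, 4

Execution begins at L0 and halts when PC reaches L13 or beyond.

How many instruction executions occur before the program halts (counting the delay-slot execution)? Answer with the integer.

10

PC=0  slt  $2, $2, $0        | $0=0 $1=4 $2=0 $3=7 $4=7 $5=11 $6=4 $7=11
PC=1  ori   $6, $2, 14       | $0=0 $1=4 $2=0 $3=7 $4=7 $5=11 $6=14 $7=11
PC=2  slt  $2, $2, $1        | $0=0 $1=4 $2=1 $3=7 $4=7 $5=11 $6=14 $7=11
PC=3  beq  $4, $2, L13       | $0=0 $1=4 $2=1 $3=7 $4=7 $5=11 $6=14 $7=11  [not taken]
PC=4  slt  $3, $6, $5        | $0=0 $1=4 $2=1 $3=0 $4=7 $5=11 $6=14 $7=11
PC=5  add  $3, $1, $1        | $0=0 $1=4 $2=1 $3=8 $4=7 $5=11 $6=14 $7=11
PC=6  slti  $2, $4, 15       | $0=0 $1=4 $2=1 $3=8 $4=7 $5=11 $6=14 $7=11
PC=7  bne  $3, $5, L12       | $0=0 $1=4 $2=1 $3=8 $4=7 $5=11 $6=14 $7=11  [TAKEN]
PC=8  sub  $3, $6, $7        | $0=0 $1=4 $2=1 $3=3 $4=7 $5=11 $6=14 $7=11
PC=12 addi  $7, $2, 4        | $0=0 $1=4 $2=1 $3=3 $4=7 $5=11 $6=14 $7=5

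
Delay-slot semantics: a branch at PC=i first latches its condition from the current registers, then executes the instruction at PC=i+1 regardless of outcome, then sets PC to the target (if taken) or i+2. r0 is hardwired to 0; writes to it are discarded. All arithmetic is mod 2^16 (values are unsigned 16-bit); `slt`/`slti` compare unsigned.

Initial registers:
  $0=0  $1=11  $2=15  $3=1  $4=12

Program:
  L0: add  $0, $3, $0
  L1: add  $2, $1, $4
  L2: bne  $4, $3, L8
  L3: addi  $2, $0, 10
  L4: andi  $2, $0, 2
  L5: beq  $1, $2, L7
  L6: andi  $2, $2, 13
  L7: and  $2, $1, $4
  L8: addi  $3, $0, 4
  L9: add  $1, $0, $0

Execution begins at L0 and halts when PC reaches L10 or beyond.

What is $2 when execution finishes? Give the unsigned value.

  step pc=0: add  $0, $3, $0  regs=(0,11,15,1,12)
  step pc=1: add  $2, $1, $4  regs=(0,11,23,1,12)
  step pc=2: bne  $4, $3, L8  cond=T  regs=(0,11,23,1,12)
  step pc=3: addi  $2, $0, 10  regs=(0,11,10,1,12)
  step pc=8: addi  $3, $0, 4  regs=(0,11,10,4,12)
  step pc=9: add  $1, $0, $0  regs=(0,0,10,4,12)

10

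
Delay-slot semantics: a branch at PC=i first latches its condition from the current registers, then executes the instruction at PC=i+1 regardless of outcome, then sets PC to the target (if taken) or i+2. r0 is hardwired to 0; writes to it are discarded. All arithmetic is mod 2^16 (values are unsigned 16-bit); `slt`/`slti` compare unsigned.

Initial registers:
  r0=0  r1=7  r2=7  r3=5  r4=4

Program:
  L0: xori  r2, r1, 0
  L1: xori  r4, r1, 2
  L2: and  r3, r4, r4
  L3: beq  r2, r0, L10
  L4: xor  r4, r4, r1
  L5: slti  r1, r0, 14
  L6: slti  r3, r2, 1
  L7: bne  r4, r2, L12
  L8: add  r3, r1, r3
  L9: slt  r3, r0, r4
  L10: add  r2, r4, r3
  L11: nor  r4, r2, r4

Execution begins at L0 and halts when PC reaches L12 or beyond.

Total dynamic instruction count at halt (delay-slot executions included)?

9

#0 xori  r2, r1, 0 ; 0/7/7/5/4
#1 xori  r4, r1, 2 ; 0/7/7/5/5
#2 and  r3, r4, r4 ; 0/7/7/5/5
#3 beq  r2, r0, L10 ; 0/7/7/5/5 ; →fallthru
#4 xor  r4, r4, r1 ; 0/7/7/5/2
#5 slti  r1, r0, 14 ; 0/1/7/5/2
#6 slti  r3, r2, 1 ; 0/1/7/0/2
#7 bne  r4, r2, L12 ; 0/1/7/0/2 ; →target
#8 add  r3, r1, r3 ; 0/1/7/1/2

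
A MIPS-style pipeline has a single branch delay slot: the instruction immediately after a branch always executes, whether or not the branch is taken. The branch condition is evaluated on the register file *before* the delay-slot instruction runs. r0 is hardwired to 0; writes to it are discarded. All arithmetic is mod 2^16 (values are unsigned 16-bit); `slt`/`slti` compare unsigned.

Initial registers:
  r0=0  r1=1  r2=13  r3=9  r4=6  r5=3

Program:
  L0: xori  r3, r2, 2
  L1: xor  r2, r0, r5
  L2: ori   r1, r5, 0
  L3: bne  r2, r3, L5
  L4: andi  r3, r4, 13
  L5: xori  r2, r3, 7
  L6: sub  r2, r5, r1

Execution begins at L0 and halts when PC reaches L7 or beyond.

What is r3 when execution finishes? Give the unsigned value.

[0] xori  r3, r2, 2  →  {r0:0, r1:1, r2:13, r3:15, r4:6, r5:3}
[1] xor  r2, r0, r5  →  {r0:0, r1:1, r2:3, r3:15, r4:6, r5:3}
[2] ori   r1, r5, 0  →  {r0:0, r1:3, r2:3, r3:15, r4:6, r5:3}
[3] bne  r2, r3, L5  →  {r0:0, r1:3, r2:3, r3:15, r4:6, r5:3}  ⟨branch taken⟩
[4] andi  r3, r4, 13  →  {r0:0, r1:3, r2:3, r3:4, r4:6, r5:3}
[5] xori  r2, r3, 7  →  {r0:0, r1:3, r2:3, r3:4, r4:6, r5:3}
[6] sub  r2, r5, r1  →  {r0:0, r1:3, r2:0, r3:4, r4:6, r5:3}

4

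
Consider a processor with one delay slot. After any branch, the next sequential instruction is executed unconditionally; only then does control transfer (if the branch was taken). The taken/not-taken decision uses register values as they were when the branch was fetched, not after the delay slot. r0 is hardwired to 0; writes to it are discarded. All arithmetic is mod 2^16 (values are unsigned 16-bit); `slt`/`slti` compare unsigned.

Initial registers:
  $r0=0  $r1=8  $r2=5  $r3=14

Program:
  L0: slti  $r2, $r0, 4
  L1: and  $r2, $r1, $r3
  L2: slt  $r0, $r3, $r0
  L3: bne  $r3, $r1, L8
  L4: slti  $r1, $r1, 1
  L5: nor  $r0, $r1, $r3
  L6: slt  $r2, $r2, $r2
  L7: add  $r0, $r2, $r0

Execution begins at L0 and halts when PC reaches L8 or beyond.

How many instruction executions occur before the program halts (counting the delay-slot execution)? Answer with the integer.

5

  step pc=0: slti  $r2, $r0, 4  regs=(0,8,1,14)
  step pc=1: and  $r2, $r1, $r3  regs=(0,8,8,14)
  step pc=2: slt  $r0, $r3, $r0  regs=(0,8,8,14)
  step pc=3: bne  $r3, $r1, L8  cond=T  regs=(0,8,8,14)
  step pc=4: slti  $r1, $r1, 1  regs=(0,0,8,14)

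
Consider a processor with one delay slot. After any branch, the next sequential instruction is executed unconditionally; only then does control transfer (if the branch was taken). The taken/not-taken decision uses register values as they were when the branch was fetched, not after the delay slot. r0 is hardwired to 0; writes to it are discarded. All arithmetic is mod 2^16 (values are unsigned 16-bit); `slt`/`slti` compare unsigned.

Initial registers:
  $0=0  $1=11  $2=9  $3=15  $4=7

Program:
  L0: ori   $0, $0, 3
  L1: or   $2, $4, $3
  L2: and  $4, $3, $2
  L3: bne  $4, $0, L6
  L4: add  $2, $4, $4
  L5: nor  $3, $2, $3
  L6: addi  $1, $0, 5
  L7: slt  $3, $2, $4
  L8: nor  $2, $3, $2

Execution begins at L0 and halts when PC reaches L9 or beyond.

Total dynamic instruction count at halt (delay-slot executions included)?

  step pc=0: ori   $0, $0, 3  regs=(0,11,9,15,7)
  step pc=1: or   $2, $4, $3  regs=(0,11,15,15,7)
  step pc=2: and  $4, $3, $2  regs=(0,11,15,15,15)
  step pc=3: bne  $4, $0, L6  cond=T  regs=(0,11,15,15,15)
  step pc=4: add  $2, $4, $4  regs=(0,11,30,15,15)
  step pc=6: addi  $1, $0, 5  regs=(0,5,30,15,15)
  step pc=7: slt  $3, $2, $4  regs=(0,5,30,0,15)
  step pc=8: nor  $2, $3, $2  regs=(0,5,65505,0,15)

8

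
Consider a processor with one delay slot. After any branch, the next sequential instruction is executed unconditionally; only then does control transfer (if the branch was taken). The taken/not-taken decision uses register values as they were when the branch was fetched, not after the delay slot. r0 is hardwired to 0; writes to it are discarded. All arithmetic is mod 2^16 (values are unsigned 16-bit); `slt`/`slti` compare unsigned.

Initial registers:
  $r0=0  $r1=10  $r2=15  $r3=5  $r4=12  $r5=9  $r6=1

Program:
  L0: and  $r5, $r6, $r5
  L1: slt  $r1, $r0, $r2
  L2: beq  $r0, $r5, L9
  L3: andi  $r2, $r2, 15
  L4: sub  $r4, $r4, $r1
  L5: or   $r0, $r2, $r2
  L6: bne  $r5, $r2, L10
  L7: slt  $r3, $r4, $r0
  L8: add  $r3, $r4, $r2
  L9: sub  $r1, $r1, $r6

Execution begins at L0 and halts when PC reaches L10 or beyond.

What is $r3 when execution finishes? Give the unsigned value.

0

PC=0  and  $r5, $r6, $r5     | $r0=0 $r1=10 $r2=15 $r3=5 $r4=12 $r5=1 $r6=1
PC=1  slt  $r1, $r0, $r2     | $r0=0 $r1=1 $r2=15 $r3=5 $r4=12 $r5=1 $r6=1
PC=2  beq  $r0, $r5, L9      | $r0=0 $r1=1 $r2=15 $r3=5 $r4=12 $r5=1 $r6=1  [not taken]
PC=3  andi  $r2, $r2, 15     | $r0=0 $r1=1 $r2=15 $r3=5 $r4=12 $r5=1 $r6=1
PC=4  sub  $r4, $r4, $r1     | $r0=0 $r1=1 $r2=15 $r3=5 $r4=11 $r5=1 $r6=1
PC=5  or   $r0, $r2, $r2     | $r0=0 $r1=1 $r2=15 $r3=5 $r4=11 $r5=1 $r6=1
PC=6  bne  $r5, $r2, L10     | $r0=0 $r1=1 $r2=15 $r3=5 $r4=11 $r5=1 $r6=1  [TAKEN]
PC=7  slt  $r3, $r4, $r0     | $r0=0 $r1=1 $r2=15 $r3=0 $r4=11 $r5=1 $r6=1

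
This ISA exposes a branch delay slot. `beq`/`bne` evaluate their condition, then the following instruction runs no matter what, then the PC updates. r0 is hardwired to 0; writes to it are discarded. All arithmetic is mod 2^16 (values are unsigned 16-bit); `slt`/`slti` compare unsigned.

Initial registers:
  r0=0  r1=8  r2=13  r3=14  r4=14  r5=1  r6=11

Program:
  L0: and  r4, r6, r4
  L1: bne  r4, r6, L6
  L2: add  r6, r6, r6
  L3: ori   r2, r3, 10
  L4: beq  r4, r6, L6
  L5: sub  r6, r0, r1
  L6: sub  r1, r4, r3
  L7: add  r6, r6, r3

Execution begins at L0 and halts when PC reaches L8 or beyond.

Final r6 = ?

  step pc=0: and  r4, r6, r4  regs=(0,8,13,14,10,1,11)
  step pc=1: bne  r4, r6, L6  cond=T  regs=(0,8,13,14,10,1,11)
  step pc=2: add  r6, r6, r6  regs=(0,8,13,14,10,1,22)
  step pc=6: sub  r1, r4, r3  regs=(0,65532,13,14,10,1,22)
  step pc=7: add  r6, r6, r3  regs=(0,65532,13,14,10,1,36)

36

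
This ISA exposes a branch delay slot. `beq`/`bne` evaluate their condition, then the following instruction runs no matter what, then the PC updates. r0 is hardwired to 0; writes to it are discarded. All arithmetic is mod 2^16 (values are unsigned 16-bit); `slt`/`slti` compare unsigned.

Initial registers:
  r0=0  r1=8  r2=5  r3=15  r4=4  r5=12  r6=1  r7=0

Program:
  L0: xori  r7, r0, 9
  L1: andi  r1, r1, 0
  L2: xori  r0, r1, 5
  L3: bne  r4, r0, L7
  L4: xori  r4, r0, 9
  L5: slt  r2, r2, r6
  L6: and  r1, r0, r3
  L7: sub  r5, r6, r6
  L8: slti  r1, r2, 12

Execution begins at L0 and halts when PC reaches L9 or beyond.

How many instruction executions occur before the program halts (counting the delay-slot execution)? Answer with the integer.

7

#0 xori  r7, r0, 9 ; 0/8/5/15/4/12/1/9
#1 andi  r1, r1, 0 ; 0/0/5/15/4/12/1/9
#2 xori  r0, r1, 5 ; 0/0/5/15/4/12/1/9
#3 bne  r4, r0, L7 ; 0/0/5/15/4/12/1/9 ; →target
#4 xori  r4, r0, 9 ; 0/0/5/15/9/12/1/9
#7 sub  r5, r6, r6 ; 0/0/5/15/9/0/1/9
#8 slti  r1, r2, 12 ; 0/1/5/15/9/0/1/9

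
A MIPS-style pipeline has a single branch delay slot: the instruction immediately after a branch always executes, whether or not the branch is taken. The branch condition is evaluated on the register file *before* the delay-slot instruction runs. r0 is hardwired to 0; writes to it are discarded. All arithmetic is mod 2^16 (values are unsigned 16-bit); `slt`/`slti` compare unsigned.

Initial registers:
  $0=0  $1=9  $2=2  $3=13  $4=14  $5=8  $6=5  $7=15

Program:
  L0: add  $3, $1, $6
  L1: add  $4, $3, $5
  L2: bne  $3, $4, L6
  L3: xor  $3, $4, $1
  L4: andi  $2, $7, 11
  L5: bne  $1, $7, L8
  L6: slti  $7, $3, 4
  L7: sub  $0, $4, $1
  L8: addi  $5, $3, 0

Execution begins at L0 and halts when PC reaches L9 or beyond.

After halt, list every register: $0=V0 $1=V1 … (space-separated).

$0=0 $1=9 $2=2 $3=31 $4=22 $5=31 $6=5 $7=0

PC=0  add  $3, $1, $6        | $0=0 $1=9 $2=2 $3=14 $4=14 $5=8 $6=5 $7=15
PC=1  add  $4, $3, $5        | $0=0 $1=9 $2=2 $3=14 $4=22 $5=8 $6=5 $7=15
PC=2  bne  $3, $4, L6        | $0=0 $1=9 $2=2 $3=14 $4=22 $5=8 $6=5 $7=15  [TAKEN]
PC=3  xor  $3, $4, $1        | $0=0 $1=9 $2=2 $3=31 $4=22 $5=8 $6=5 $7=15
PC=6  slti  $7, $3, 4        | $0=0 $1=9 $2=2 $3=31 $4=22 $5=8 $6=5 $7=0
PC=7  sub  $0, $4, $1        | $0=0 $1=9 $2=2 $3=31 $4=22 $5=8 $6=5 $7=0
PC=8  addi  $5, $3, 0        | $0=0 $1=9 $2=2 $3=31 $4=22 $5=31 $6=5 $7=0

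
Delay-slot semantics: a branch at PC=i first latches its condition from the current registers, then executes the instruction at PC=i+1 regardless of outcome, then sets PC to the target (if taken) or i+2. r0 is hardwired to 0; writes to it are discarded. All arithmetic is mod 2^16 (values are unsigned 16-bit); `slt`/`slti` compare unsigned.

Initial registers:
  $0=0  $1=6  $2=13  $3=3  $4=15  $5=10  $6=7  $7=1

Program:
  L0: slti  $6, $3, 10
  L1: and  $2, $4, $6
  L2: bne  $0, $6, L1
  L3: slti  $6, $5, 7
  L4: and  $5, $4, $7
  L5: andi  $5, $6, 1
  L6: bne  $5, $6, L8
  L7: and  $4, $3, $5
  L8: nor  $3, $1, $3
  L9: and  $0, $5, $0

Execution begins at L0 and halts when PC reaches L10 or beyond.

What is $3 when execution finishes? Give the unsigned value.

PC=0  slti  $6, $3, 10       | $0=0 $1=6 $2=13 $3=3 $4=15 $5=10 $6=1 $7=1
PC=1  and  $2, $4, $6        | $0=0 $1=6 $2=1 $3=3 $4=15 $5=10 $6=1 $7=1
PC=2  bne  $0, $6, L1        | $0=0 $1=6 $2=1 $3=3 $4=15 $5=10 $6=1 $7=1  [TAKEN]
PC=3  slti  $6, $5, 7        | $0=0 $1=6 $2=1 $3=3 $4=15 $5=10 $6=0 $7=1
PC=1  and  $2, $4, $6        | $0=0 $1=6 $2=0 $3=3 $4=15 $5=10 $6=0 $7=1
PC=2  bne  $0, $6, L1        | $0=0 $1=6 $2=0 $3=3 $4=15 $5=10 $6=0 $7=1  [not taken]
PC=3  slti  $6, $5, 7        | $0=0 $1=6 $2=0 $3=3 $4=15 $5=10 $6=0 $7=1
PC=4  and  $5, $4, $7        | $0=0 $1=6 $2=0 $3=3 $4=15 $5=1 $6=0 $7=1
PC=5  andi  $5, $6, 1        | $0=0 $1=6 $2=0 $3=3 $4=15 $5=0 $6=0 $7=1
PC=6  bne  $5, $6, L8        | $0=0 $1=6 $2=0 $3=3 $4=15 $5=0 $6=0 $7=1  [not taken]
PC=7  and  $4, $3, $5        | $0=0 $1=6 $2=0 $3=3 $4=0 $5=0 $6=0 $7=1
PC=8  nor  $3, $1, $3        | $0=0 $1=6 $2=0 $3=65528 $4=0 $5=0 $6=0 $7=1
PC=9  and  $0, $5, $0        | $0=0 $1=6 $2=0 $3=65528 $4=0 $5=0 $6=0 $7=1

65528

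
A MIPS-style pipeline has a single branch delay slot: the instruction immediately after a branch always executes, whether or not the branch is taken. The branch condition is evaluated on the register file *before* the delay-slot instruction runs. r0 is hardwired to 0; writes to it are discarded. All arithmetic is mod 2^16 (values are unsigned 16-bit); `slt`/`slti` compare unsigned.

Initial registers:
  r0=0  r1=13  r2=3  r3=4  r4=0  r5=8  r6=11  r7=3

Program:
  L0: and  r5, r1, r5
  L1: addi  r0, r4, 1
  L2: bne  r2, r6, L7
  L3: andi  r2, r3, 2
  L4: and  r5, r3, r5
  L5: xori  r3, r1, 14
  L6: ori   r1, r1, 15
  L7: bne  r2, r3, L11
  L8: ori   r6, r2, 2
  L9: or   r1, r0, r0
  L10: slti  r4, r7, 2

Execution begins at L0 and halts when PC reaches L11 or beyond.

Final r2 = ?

0

PC=0  and  r5, r1, r5        | r0=0 r1=13 r2=3 r3=4 r4=0 r5=8 r6=11 r7=3
PC=1  addi  r0, r4, 1        | r0=0 r1=13 r2=3 r3=4 r4=0 r5=8 r6=11 r7=3
PC=2  bne  r2, r6, L7        | r0=0 r1=13 r2=3 r3=4 r4=0 r5=8 r6=11 r7=3  [TAKEN]
PC=3  andi  r2, r3, 2        | r0=0 r1=13 r2=0 r3=4 r4=0 r5=8 r6=11 r7=3
PC=7  bne  r2, r3, L11       | r0=0 r1=13 r2=0 r3=4 r4=0 r5=8 r6=11 r7=3  [TAKEN]
PC=8  ori   r6, r2, 2        | r0=0 r1=13 r2=0 r3=4 r4=0 r5=8 r6=2 r7=3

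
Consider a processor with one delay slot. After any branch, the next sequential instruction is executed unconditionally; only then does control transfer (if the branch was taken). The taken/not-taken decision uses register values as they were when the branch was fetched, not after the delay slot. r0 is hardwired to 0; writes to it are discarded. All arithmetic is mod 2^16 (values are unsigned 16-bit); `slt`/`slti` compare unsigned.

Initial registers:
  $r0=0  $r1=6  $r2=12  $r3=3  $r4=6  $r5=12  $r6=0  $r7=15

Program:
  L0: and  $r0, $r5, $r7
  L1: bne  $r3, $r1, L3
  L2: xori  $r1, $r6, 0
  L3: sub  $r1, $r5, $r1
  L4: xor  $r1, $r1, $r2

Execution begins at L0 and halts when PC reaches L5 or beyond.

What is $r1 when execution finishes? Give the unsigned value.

PC=0  and  $r0, $r5, $r7     | $r0=0 $r1=6 $r2=12 $r3=3 $r4=6 $r5=12 $r6=0 $r7=15
PC=1  bne  $r3, $r1, L3      | $r0=0 $r1=6 $r2=12 $r3=3 $r4=6 $r5=12 $r6=0 $r7=15  [TAKEN]
PC=2  xori  $r1, $r6, 0      | $r0=0 $r1=0 $r2=12 $r3=3 $r4=6 $r5=12 $r6=0 $r7=15
PC=3  sub  $r1, $r5, $r1     | $r0=0 $r1=12 $r2=12 $r3=3 $r4=6 $r5=12 $r6=0 $r7=15
PC=4  xor  $r1, $r1, $r2     | $r0=0 $r1=0 $r2=12 $r3=3 $r4=6 $r5=12 $r6=0 $r7=15

0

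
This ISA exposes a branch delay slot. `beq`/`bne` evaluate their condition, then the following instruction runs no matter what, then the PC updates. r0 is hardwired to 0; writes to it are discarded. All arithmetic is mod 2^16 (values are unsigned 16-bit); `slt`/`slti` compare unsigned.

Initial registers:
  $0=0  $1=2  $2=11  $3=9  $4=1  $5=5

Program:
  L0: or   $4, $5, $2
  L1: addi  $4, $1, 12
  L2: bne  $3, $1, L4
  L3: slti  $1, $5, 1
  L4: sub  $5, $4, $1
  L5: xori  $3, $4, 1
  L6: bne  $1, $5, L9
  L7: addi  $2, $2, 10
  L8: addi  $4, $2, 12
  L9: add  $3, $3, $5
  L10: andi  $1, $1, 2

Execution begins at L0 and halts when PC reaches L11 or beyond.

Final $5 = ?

PC=0  or   $4, $5, $2        | $0=0 $1=2 $2=11 $3=9 $4=15 $5=5
PC=1  addi  $4, $1, 12       | $0=0 $1=2 $2=11 $3=9 $4=14 $5=5
PC=2  bne  $3, $1, L4        | $0=0 $1=2 $2=11 $3=9 $4=14 $5=5  [TAKEN]
PC=3  slti  $1, $5, 1        | $0=0 $1=0 $2=11 $3=9 $4=14 $5=5
PC=4  sub  $5, $4, $1        | $0=0 $1=0 $2=11 $3=9 $4=14 $5=14
PC=5  xori  $3, $4, 1        | $0=0 $1=0 $2=11 $3=15 $4=14 $5=14
PC=6  bne  $1, $5, L9        | $0=0 $1=0 $2=11 $3=15 $4=14 $5=14  [TAKEN]
PC=7  addi  $2, $2, 10       | $0=0 $1=0 $2=21 $3=15 $4=14 $5=14
PC=9  add  $3, $3, $5        | $0=0 $1=0 $2=21 $3=29 $4=14 $5=14
PC=10 andi  $1, $1, 2        | $0=0 $1=0 $2=21 $3=29 $4=14 $5=14

14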